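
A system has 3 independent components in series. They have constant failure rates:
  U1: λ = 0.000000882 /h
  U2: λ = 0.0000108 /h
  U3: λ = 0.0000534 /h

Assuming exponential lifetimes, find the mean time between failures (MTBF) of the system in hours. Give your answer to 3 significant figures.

15400

Series of exponential components: λ_sys = Σ λ_i
λ_sys = 0.000000882 + 0.0000108 + 0.0000534 = 6.5082e-05 /h
MTBF = 1 / λ_sys = 15400 h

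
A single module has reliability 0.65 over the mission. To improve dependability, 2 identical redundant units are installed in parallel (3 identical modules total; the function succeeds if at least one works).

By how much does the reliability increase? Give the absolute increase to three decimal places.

0.307

R_before = 0.65
R_after = 1 − (1 − 0.65)^3 = 0.957
ΔR = 0.957 − 0.65 = 0.307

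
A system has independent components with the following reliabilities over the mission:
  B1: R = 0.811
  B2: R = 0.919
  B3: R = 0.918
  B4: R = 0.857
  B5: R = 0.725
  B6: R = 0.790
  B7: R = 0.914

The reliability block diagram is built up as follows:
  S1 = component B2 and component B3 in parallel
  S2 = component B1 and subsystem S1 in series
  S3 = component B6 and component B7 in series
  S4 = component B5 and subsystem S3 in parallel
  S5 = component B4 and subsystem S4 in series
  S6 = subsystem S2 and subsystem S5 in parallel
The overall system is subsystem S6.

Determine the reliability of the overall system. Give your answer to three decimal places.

Parallel (B2 and B3): 1 − (1 − 0.91900)(1 − 0.91800) = 0.99336
Series (B1 and [0.99336]): 0.81100 × 0.99336 = 0.80561
Series (B6 and B7): 0.79000 × 0.91400 = 0.72206
Parallel (B5 and [0.72206]): 1 − (1 − 0.72500)(1 − 0.72206) = 0.92357
Series (B4 and [0.92357]): 0.85700 × 0.92357 = 0.79150
Parallel ([0.80561] and [0.79150]): 1 − (1 − 0.80561)(1 − 0.79150) = 0.959

0.959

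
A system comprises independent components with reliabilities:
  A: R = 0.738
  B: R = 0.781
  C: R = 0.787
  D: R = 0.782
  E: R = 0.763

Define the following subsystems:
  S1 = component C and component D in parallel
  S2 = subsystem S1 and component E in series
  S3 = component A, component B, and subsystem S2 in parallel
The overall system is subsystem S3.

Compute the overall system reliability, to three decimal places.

0.984

Parallel (C and D): 1 − (1 − 0.78700)(1 − 0.78200) = 0.95357
Series ([0.95357] and E): 0.95357 × 0.76300 = 0.72757
Parallel (A, B, and [0.72757]): 1 − (1 − 0.73800)(1 − 0.78100)(1 − 0.72757) = 0.984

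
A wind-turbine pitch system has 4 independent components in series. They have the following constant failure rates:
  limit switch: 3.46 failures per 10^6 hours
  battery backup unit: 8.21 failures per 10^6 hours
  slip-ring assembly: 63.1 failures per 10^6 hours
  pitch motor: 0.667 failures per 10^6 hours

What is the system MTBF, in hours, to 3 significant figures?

13300

Series of exponential components: λ_sys = Σ λ_i
λ_sys = 0.00000346 + 0.00000821 + 0.0000631 + 0.000000667 = 7.5437e-05 /h
MTBF = 1 / λ_sys = 13300 h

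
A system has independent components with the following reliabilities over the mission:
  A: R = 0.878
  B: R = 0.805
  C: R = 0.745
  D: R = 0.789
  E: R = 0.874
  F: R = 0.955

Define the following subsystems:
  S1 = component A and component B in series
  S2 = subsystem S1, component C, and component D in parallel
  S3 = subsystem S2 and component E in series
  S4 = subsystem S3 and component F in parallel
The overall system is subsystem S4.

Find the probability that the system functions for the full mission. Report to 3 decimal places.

Series (A and B): 0.87800 × 0.80500 = 0.70679
Parallel ([0.70679], C, and D): 1 − (1 − 0.70679)(1 − 0.74500)(1 − 0.78900) = 0.98422
Series ([0.98422] and E): 0.98422 × 0.87400 = 0.86021
Parallel ([0.86021] and F): 1 − (1 − 0.86021)(1 − 0.95500) = 0.994

0.994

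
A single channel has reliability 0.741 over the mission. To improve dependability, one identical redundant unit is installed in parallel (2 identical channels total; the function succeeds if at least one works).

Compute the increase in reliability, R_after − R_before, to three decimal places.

0.192

R_before = 0.741
R_after = 1 − (1 − 0.741)^2 = 0.933
ΔR = 0.933 − 0.741 = 0.192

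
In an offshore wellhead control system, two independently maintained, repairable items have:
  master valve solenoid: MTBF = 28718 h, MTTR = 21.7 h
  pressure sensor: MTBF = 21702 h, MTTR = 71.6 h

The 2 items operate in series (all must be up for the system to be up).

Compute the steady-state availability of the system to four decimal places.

A(master valve solenoid) = MTBF/(MTBF+MTTR) = 28718/(28718+21.7) = 0.999245
A(pressure sensor) = MTBF/(MTBF+MTTR) = 21702/(21702+71.6) = 0.996712
Series availability: 0.999245 × 0.996712 = 0.9960

0.9960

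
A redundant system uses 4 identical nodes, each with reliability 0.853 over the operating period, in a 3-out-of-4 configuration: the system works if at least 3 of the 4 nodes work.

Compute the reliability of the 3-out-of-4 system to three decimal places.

R = Σ_{i=3}^{4} C(4,i) p^i (1−p)^{4−i} with p = 0.853
C(4,3)·0.853^3·0.147^1 = 0.36494
C(4,4)·0.853^4·0.147^0 = 0.52941
Sum = 0.894

0.894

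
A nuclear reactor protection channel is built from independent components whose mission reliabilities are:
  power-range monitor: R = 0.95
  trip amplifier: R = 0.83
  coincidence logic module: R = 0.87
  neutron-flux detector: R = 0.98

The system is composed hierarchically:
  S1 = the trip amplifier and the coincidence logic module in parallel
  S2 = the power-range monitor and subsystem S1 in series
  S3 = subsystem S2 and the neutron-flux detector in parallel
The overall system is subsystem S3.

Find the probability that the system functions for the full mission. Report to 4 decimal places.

Parallel (trip amplifier and coincidence logic module): 1 − (1 − 0.830000)(1 − 0.870000) = 0.977900
Series (power-range monitor and [0.977900]): 0.950000 × 0.977900 = 0.929005
Parallel ([0.929005] and neutron-flux detector): 1 − (1 − 0.929005)(1 − 0.980000) = 0.9986

0.9986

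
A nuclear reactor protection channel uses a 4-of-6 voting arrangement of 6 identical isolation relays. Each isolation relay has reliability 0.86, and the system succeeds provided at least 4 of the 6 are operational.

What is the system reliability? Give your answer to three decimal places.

R = Σ_{i=4}^{6} C(6,i) p^i (1−p)^{6−i} with p = 0.86
C(6,4)·0.86^4·0.14^2 = 0.16082
C(6,5)·0.86^5·0.14^1 = 0.39516
C(6,6)·0.86^6·0.14^0 = 0.40457
Sum = 0.961

0.961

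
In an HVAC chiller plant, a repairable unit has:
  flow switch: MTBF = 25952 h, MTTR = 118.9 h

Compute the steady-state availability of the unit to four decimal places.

0.9954

A(flow switch) = MTBF/(MTBF+MTTR) = 25952/(25952+118.9) = 0.9954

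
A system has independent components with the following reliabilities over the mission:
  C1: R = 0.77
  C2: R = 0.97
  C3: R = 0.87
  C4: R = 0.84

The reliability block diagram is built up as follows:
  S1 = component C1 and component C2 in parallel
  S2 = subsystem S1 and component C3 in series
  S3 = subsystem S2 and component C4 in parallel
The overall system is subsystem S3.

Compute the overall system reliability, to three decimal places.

0.978

Parallel (C1 and C2): 1 − (1 − 0.77000)(1 − 0.97000) = 0.99310
Series ([0.99310] and C3): 0.99310 × 0.87000 = 0.86400
Parallel ([0.86400] and C4): 1 − (1 − 0.86400)(1 − 0.84000) = 0.978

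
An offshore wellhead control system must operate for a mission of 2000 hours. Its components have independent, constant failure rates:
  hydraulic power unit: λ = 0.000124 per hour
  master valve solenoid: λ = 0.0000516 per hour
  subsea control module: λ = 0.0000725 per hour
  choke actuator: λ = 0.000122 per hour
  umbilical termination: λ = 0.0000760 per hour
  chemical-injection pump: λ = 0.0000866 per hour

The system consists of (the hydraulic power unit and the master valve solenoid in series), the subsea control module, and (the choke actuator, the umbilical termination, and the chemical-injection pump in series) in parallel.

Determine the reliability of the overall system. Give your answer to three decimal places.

0.983

R(hydraulic power unit) = exp(−0.000124 × 2000) = 0.78036
R(master valve solenoid) = exp(−0.0000516 × 2000) = 0.90195
R(subsea control module) = exp(−0.0000725 × 2000) = 0.86502
R(choke actuator) = exp(−0.000122 × 2000) = 0.78349
R(umbilical termination) = exp(−0.0000760 × 2000) = 0.85899
R(chemical-injection pump) = exp(−0.0000866 × 2000) = 0.84097
Series (hydraulic power unit and master valve solenoid): 0.78036 × 0.90195 = 0.70385
Series (choke actuator, umbilical termination, and chemical-injection pump): 0.78349 × 0.85899 × 0.84097 = 0.56598
Parallel ([0.70385], subsea control module, and [0.56598]): 1 − (1 − 0.70385)(1 − 0.86502)(1 − 0.56598) = 0.983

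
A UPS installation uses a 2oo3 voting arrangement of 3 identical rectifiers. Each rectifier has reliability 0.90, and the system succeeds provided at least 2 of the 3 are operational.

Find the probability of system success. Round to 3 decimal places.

R = Σ_{i=2}^{3} C(3,i) p^i (1−p)^{3−i} with p = 0.90
C(3,2)·0.90^2·0.10^1 = 0.24300
C(3,3)·0.90^3·0.10^0 = 0.72900
Sum = 0.972

0.972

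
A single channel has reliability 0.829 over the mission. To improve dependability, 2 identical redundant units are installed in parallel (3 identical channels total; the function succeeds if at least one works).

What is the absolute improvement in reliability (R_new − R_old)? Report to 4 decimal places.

0.1660

R_before = 0.829
R_after = 1 − (1 − 0.829)^3 = 0.9950
ΔR = 0.9950 − 0.829 = 0.1660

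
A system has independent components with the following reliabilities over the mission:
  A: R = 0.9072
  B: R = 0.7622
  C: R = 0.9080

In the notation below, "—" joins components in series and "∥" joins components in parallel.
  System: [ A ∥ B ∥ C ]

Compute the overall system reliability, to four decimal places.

Parallel (A, B, and C): 1 − (1 − 0.907200)(1 − 0.762200)(1 − 0.908000) = 0.9980

0.9980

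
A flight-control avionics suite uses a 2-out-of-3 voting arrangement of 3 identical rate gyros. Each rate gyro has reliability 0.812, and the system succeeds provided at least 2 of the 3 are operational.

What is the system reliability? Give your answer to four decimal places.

R = Σ_{i=2}^{3} C(3,i) p^i (1−p)^{3−i} with p = 0.812
C(3,2)·0.812^2·0.188^1 = 0.371870
C(3,3)·0.812^3·0.188^0 = 0.535387
Sum = 0.9073

0.9073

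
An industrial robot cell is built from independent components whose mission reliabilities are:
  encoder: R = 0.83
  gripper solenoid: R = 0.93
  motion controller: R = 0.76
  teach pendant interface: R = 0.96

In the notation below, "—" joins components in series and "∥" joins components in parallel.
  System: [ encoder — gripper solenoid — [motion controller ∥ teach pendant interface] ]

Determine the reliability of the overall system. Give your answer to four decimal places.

Parallel (motion controller and teach pendant interface): 1 − (1 − 0.760000)(1 − 0.960000) = 0.990400
Series (encoder, gripper solenoid, and [0.990400]): 0.830000 × 0.930000 × 0.990400 = 0.7645

0.7645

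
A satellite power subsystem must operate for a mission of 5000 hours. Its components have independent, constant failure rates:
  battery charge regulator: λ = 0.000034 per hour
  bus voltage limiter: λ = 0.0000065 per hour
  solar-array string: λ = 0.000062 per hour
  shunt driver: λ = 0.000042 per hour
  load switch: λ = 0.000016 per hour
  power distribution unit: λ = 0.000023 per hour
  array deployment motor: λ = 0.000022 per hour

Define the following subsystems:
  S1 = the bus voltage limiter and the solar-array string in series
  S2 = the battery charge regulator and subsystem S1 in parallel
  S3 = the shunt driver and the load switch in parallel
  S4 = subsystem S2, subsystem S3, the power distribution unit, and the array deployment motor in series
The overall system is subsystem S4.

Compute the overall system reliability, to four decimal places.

R(battery charge regulator) = exp(−0.000034 × 5000) = 0.843665
R(bus voltage limiter) = exp(−0.0000065 × 5000) = 0.968022
R(solar-array string) = exp(−0.000062 × 5000) = 0.733447
R(shunt driver) = exp(−0.000042 × 5000) = 0.810584
R(load switch) = exp(−0.000016 × 5000) = 0.923116
R(power distribution unit) = exp(−0.000023 × 5000) = 0.891366
R(array deployment motor) = exp(−0.000022 × 5000) = 0.895834
Series (bus voltage limiter and solar-array string): 0.968022 × 0.733447 = 0.709993
Parallel (battery charge regulator and [0.709993]): 1 − (1 − 0.843665)(1 − 0.709993) = 0.954662
Parallel (shunt driver and load switch): 1 − (1 − 0.810584)(1 − 0.923116) = 0.985437
Series ([0.954662], [0.985437], power distribution unit, and array deployment motor): 0.954662 × 0.985437 × 0.891366 × 0.895834 = 0.7512

0.7512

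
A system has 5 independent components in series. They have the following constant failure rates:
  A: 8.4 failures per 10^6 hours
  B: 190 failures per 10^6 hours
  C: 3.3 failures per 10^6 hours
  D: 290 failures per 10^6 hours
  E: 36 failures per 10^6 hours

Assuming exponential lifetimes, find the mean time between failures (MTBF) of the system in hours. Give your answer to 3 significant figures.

1900

Series of exponential components: λ_sys = Σ λ_i
λ_sys = 0.0000084 + 0.00019 + 0.0000033 + 0.00029 + 0.000036 = 5.2770e-04 /h
MTBF = 1 / λ_sys = 1900 h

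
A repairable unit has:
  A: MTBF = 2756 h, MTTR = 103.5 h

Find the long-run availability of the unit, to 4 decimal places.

0.9638

A(A) = MTBF/(MTBF+MTTR) = 2756/(2756+103.5) = 0.9638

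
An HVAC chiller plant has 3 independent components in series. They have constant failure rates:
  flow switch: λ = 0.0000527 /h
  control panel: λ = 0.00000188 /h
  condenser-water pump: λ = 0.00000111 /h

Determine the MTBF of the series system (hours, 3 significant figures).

Series of exponential components: λ_sys = Σ λ_i
λ_sys = 0.0000527 + 0.00000188 + 0.00000111 = 5.5690e-05 /h
MTBF = 1 / λ_sys = 18000 h

18000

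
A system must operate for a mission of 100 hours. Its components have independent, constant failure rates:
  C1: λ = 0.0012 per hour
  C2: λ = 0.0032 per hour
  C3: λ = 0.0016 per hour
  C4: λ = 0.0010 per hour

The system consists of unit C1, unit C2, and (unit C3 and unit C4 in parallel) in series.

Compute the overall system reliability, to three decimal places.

R(C1) = exp(−0.0012 × 100) = 0.88692
R(C2) = exp(−0.0032 × 100) = 0.72615
R(C3) = exp(−0.0016 × 100) = 0.85214
R(C4) = exp(−0.0010 × 100) = 0.90484
Parallel (C3 and C4): 1 − (1 − 0.85214)(1 − 0.90484) = 0.98593
Series (C1, C2, and [0.98593]): 0.88692 × 0.72615 × 0.98593 = 0.635

0.635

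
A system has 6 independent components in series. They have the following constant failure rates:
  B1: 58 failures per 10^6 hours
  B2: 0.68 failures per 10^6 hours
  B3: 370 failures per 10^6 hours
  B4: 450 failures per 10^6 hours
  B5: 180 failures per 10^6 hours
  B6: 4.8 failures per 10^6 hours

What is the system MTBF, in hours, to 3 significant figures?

940

Series of exponential components: λ_sys = Σ λ_i
λ_sys = 0.000058 + 0.00000068 + 0.00037 + 0.00045 + 0.00018 + 0.0000048 = 1.0635e-03 /h
MTBF = 1 / λ_sys = 940 h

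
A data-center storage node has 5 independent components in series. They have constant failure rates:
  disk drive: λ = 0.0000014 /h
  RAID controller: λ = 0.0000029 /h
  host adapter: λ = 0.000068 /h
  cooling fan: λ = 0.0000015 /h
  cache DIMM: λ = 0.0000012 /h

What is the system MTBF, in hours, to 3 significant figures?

13300

Series of exponential components: λ_sys = Σ λ_i
λ_sys = 0.0000014 + 0.0000029 + 0.000068 + 0.0000015 + 0.0000012 = 7.5000e-05 /h
MTBF = 1 / λ_sys = 13300 h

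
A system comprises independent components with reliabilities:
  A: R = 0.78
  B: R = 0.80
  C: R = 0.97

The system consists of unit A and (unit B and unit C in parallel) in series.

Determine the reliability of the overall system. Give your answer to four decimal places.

Parallel (B and C): 1 − (1 − 0.800000)(1 − 0.970000) = 0.994000
Series (A and [0.994000]): 0.780000 × 0.994000 = 0.7753

0.7753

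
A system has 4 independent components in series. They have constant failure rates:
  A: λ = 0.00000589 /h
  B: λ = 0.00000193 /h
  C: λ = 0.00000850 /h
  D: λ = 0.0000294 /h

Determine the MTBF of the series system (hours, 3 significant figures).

21900

Series of exponential components: λ_sys = Σ λ_i
λ_sys = 0.00000589 + 0.00000193 + 0.00000850 + 0.0000294 = 4.5720e-05 /h
MTBF = 1 / λ_sys = 21900 h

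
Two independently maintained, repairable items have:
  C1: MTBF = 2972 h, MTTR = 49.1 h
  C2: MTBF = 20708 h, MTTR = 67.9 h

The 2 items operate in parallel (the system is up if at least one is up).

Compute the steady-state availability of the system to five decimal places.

A(C1) = MTBF/(MTBF+MTTR) = 2972/(2972+49.1) = 0.983748
A(C2) = MTBF/(MTBF+MTTR) = 20708/(20708+67.9) = 0.996732
Parallel availability: 1 − (1 − 0.983748)(1 − 0.996732) = 0.99995

0.99995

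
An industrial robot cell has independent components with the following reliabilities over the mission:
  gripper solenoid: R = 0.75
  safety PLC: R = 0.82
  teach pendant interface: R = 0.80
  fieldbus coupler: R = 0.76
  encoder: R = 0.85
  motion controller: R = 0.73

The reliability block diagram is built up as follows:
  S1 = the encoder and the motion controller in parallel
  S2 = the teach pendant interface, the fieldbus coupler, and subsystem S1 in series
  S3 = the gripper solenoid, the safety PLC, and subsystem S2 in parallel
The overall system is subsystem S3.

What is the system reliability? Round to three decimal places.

0.981

Parallel (encoder and motion controller): 1 − (1 − 0.85000)(1 − 0.73000) = 0.95950
Series (teach pendant interface, fieldbus coupler, and [0.95950]): 0.80000 × 0.76000 × 0.95950 = 0.58338
Parallel (gripper solenoid, safety PLC, and [0.58338]): 1 − (1 − 0.75000)(1 − 0.82000)(1 − 0.58338) = 0.981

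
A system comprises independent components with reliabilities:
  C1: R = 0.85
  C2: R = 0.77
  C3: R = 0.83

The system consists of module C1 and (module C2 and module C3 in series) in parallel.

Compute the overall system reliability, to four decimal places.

0.9459

Series (C2 and C3): 0.770000 × 0.830000 = 0.639100
Parallel (C1 and [0.639100]): 1 − (1 − 0.850000)(1 − 0.639100) = 0.9459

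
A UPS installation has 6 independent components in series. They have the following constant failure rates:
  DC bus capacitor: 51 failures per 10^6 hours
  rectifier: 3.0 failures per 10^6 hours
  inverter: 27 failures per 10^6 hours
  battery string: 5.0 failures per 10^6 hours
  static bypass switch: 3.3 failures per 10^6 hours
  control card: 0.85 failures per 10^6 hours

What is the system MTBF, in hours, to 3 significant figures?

11100

Series of exponential components: λ_sys = Σ λ_i
λ_sys = 0.000051 + 0.0000030 + 0.000027 + 0.0000050 + 0.0000033 + 0.00000085 = 9.0150e-05 /h
MTBF = 1 / λ_sys = 11100 h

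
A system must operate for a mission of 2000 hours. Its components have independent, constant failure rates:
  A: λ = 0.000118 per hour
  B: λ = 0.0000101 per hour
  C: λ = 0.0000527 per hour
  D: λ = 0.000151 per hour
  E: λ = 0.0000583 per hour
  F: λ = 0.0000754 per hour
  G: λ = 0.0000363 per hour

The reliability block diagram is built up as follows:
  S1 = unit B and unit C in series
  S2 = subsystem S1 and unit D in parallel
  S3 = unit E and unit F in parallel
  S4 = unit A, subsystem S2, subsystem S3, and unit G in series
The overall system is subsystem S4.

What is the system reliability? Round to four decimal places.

0.7009

R(A) = exp(−0.000118 × 2000) = 0.789781
R(B) = exp(−0.0000101 × 2000) = 0.980003
R(C) = exp(−0.0000527 × 2000) = 0.899964
R(D) = exp(−0.000151 × 2000) = 0.739338
R(E) = exp(−0.0000583 × 2000) = 0.889941
R(F) = exp(−0.0000754 × 2000) = 0.860020
R(G) = exp(−0.0000363 × 2000) = 0.929973
Series (B and C): 0.980003 × 0.899964 = 0.881967
Parallel ([0.881967] and D): 1 − (1 − 0.881967)(1 − 0.739338) = 0.969233
Parallel (E and F): 1 − (1 − 0.889941)(1 − 0.860020) = 0.984594
Series (A, [0.969233], [0.984594], and G): 0.789781 × 0.969233 × 0.984594 × 0.929973 = 0.7009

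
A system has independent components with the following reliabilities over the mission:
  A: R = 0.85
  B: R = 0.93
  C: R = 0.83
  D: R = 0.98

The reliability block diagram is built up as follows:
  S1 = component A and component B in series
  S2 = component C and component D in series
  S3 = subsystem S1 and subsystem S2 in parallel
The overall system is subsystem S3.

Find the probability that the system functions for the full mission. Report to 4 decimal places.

Series (A and B): 0.850000 × 0.930000 = 0.790500
Series (C and D): 0.830000 × 0.980000 = 0.813400
Parallel ([0.790500] and [0.813400]): 1 − (1 − 0.790500)(1 − 0.813400) = 0.9609

0.9609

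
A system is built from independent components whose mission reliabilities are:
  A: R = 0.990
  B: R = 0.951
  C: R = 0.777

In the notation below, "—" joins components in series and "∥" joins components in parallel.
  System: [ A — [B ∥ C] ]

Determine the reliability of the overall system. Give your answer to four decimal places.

0.9792

Parallel (B and C): 1 − (1 − 0.951000)(1 − 0.777000) = 0.989073
Series (A and [0.989073]): 0.990000 × 0.989073 = 0.9792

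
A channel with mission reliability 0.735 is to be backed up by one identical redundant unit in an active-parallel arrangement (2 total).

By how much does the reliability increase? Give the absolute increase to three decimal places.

0.195

R_before = 0.735
R_after = 1 − (1 − 0.735)^2 = 0.930
ΔR = 0.930 − 0.735 = 0.195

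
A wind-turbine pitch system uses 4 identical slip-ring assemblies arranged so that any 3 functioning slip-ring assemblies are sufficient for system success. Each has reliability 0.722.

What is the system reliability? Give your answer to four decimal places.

R = Σ_{i=3}^{4} C(4,i) p^i (1−p)^{4−i} with p = 0.722
C(4,3)·0.722^3·0.278^1 = 0.418520
C(4,4)·0.722^4·0.278^0 = 0.271737
Sum = 0.6903

0.6903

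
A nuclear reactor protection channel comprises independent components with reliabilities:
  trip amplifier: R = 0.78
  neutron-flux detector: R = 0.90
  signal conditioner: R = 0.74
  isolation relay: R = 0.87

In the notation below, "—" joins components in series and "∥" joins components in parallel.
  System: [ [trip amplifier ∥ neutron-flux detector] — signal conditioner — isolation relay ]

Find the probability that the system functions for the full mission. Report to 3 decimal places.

Parallel (trip amplifier and neutron-flux detector): 1 − (1 − 0.78000)(1 − 0.90000) = 0.97800
Series ([0.97800], signal conditioner, and isolation relay): 0.97800 × 0.74000 × 0.87000 = 0.630

0.630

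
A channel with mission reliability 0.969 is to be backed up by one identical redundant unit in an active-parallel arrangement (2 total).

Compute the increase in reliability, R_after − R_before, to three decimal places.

R_before = 0.969
R_after = 1 − (1 − 0.969)^2 = 0.999
ΔR = 0.999 − 0.969 = 0.030

0.030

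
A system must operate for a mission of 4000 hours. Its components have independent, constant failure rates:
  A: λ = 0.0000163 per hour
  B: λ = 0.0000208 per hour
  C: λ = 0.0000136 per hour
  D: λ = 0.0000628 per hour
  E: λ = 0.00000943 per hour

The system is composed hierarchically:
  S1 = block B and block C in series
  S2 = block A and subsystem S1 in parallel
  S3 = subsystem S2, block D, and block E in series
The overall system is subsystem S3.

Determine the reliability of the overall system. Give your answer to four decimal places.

R(A) = exp(−0.0000163 × 4000) = 0.936880
R(B) = exp(−0.0000208 × 4000) = 0.920167
R(C) = exp(−0.0000136 × 4000) = 0.947053
R(D) = exp(−0.0000628 × 4000) = 0.777867
R(E) = exp(−0.00000943 × 4000) = 0.962983
Series (B and C): 0.920167 × 0.947053 = 0.871447
Parallel (A and [0.871447]): 1 − (1 − 0.936880)(1 − 0.871447) = 0.991886
Series ([0.991886], D, and E): 0.991886 × 0.777867 × 0.962983 = 0.7430

0.7430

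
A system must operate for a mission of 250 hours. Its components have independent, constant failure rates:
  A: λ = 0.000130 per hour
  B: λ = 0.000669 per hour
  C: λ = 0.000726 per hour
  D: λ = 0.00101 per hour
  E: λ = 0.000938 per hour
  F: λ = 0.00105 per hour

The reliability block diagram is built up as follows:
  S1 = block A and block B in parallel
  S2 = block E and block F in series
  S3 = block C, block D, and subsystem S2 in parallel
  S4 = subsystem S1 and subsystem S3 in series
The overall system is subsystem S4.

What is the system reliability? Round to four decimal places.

0.9806

R(A) = exp(−0.000130 × 250) = 0.968022
R(B) = exp(−0.000669 × 250) = 0.845988
R(C) = exp(−0.000726 × 250) = 0.834018
R(D) = exp(−0.00101 × 250) = 0.776856
R(E) = exp(−0.000938 × 250) = 0.790966
R(F) = exp(−0.00105 × 250) = 0.769126
Parallel (A and B): 1 − (1 − 0.968022)(1 − 0.845988) = 0.995075
Series (E and F): 0.790966 × 0.769126 = 0.608353
Parallel (C, D, and [0.608353]): 1 − (1 − 0.834018)(1 − 0.776856)(1 − 0.608353) = 0.985494
Series ([0.995075] and [0.985494]): 0.995075 × 0.985494 = 0.9806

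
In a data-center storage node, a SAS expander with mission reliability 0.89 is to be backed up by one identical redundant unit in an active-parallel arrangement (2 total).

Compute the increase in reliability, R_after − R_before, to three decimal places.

0.098

R_before = 0.89
R_after = 1 − (1 − 0.89)^2 = 0.988
ΔR = 0.988 − 0.89 = 0.098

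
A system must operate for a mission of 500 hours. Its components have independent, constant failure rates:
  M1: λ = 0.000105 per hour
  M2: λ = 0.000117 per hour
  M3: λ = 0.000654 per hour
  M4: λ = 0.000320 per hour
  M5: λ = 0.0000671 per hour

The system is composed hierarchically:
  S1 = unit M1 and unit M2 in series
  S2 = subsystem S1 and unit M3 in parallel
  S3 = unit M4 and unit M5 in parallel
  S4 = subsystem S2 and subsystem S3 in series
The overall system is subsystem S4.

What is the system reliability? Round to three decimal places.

0.966

R(M1) = exp(−0.000105 × 500) = 0.94885
R(M2) = exp(−0.000117 × 500) = 0.94318
R(M3) = exp(−0.000654 × 500) = 0.72108
R(M4) = exp(−0.000320 × 500) = 0.85214
R(M5) = exp(−0.0000671 × 500) = 0.96701
Series (M1 and M2): 0.94885 × 0.94318 = 0.89494
Parallel ([0.89494] and M3): 1 − (1 − 0.89494)(1 − 0.72108) = 0.97070
Parallel (M4 and M5): 1 − (1 − 0.85214)(1 − 0.96701) = 0.99512
Series ([0.97070] and [0.99512]): 0.97070 × 0.99512 = 0.966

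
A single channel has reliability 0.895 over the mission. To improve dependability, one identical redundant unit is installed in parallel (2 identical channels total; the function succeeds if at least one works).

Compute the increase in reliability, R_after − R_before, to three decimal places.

R_before = 0.895
R_after = 1 − (1 − 0.895)^2 = 0.989
ΔR = 0.989 − 0.895 = 0.094

0.094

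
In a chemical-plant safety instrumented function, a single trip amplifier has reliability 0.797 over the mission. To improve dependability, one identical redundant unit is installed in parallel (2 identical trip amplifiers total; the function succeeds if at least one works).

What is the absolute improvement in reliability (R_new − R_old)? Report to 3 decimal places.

R_before = 0.797
R_after = 1 − (1 − 0.797)^2 = 0.959
ΔR = 0.959 − 0.797 = 0.162

0.162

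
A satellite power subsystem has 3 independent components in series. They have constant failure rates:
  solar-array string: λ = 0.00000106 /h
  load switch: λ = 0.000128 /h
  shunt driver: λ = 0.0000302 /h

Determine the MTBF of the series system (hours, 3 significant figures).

6280

Series of exponential components: λ_sys = Σ λ_i
λ_sys = 0.00000106 + 0.000128 + 0.0000302 = 1.5926e-04 /h
MTBF = 1 / λ_sys = 6280 h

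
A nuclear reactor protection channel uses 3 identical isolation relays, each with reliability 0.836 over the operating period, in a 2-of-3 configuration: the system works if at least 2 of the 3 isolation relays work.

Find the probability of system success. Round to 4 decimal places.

0.9281

R = Σ_{i=2}^{3} C(3,i) p^i (1−p)^{3−i} with p = 0.836
C(3,2)·0.836^2·0.164^1 = 0.343857
C(3,3)·0.836^3·0.164^0 = 0.584277
Sum = 0.9281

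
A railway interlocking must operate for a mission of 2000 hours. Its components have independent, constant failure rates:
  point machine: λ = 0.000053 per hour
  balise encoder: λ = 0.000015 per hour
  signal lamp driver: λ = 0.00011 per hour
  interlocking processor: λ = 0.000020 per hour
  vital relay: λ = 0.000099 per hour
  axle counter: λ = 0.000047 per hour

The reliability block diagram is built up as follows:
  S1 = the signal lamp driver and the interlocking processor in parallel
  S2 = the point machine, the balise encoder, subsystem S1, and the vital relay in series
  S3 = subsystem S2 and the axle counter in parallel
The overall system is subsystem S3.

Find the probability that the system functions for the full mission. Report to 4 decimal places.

R(point machine) = exp(−0.000053 × 2000) = 0.899425
R(balise encoder) = exp(−0.000015 × 2000) = 0.970446
R(signal lamp driver) = exp(−0.00011 × 2000) = 0.802519
R(interlocking processor) = exp(−0.000020 × 2000) = 0.960789
R(vital relay) = exp(−0.000099 × 2000) = 0.820370
R(axle counter) = exp(−0.000047 × 2000) = 0.910283
Parallel (signal lamp driver and interlocking processor): 1 − (1 − 0.802519)(1 − 0.960789) = 0.992257
Series (point machine, balise encoder, [0.992257], and vital relay): 0.899425 × 0.970446 × 0.992257 × 0.820370 = 0.710510
Parallel ([0.710510] and axle counter): 1 − (1 − 0.710510)(1 − 0.910283) = 0.9740

0.9740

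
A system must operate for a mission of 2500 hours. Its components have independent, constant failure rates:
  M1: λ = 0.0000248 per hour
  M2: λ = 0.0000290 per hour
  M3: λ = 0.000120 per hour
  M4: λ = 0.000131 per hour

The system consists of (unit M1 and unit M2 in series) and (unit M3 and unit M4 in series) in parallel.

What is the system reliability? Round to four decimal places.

0.9413

R(M1) = exp(−0.0000248 × 2500) = 0.939883
R(M2) = exp(−0.0000290 × 2500) = 0.930066
R(M3) = exp(−0.000120 × 2500) = 0.740818
R(M4) = exp(−0.000131 × 2500) = 0.720723
Series (M1 and M2): 0.939883 × 0.930066 = 0.874153
Series (M3 and M4): 0.740818 × 0.720723 = 0.533925
Parallel ([0.874153] and [0.533925]): 1 − (1 − 0.874153)(1 − 0.533925) = 0.9413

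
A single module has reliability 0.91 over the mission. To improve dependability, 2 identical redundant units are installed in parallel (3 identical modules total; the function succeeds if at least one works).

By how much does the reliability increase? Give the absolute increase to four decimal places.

0.0893

R_before = 0.91
R_after = 1 − (1 − 0.91)^3 = 0.9993
ΔR = 0.9993 − 0.91 = 0.0893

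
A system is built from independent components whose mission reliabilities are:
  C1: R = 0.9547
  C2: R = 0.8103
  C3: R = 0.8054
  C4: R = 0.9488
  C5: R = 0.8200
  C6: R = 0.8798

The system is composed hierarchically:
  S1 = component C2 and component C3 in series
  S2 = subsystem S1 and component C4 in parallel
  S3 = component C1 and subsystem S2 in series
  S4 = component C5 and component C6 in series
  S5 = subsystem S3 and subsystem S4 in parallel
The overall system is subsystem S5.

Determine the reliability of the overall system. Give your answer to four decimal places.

Series (C2 and C3): 0.810300 × 0.805400 = 0.652616
Parallel ([0.652616] and C4): 1 − (1 − 0.652616)(1 − 0.948800) = 0.982214
Series (C1 and [0.982214]): 0.954700 × 0.982214 = 0.937720
Series (C5 and C6): 0.820000 × 0.879800 = 0.721436
Parallel ([0.937720] and [0.721436]): 1 − (1 − 0.937720)(1 − 0.721436) = 0.9827

0.9827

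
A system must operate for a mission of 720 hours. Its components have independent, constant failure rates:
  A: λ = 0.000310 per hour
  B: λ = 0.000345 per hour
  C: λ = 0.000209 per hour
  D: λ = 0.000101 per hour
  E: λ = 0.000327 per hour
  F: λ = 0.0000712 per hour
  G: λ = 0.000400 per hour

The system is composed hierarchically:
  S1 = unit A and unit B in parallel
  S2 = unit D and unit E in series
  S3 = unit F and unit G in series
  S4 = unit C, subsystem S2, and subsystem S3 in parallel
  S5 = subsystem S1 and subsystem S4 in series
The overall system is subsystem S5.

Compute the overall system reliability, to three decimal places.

R(A) = exp(−0.000310 × 720) = 0.79995
R(B) = exp(−0.000345 × 720) = 0.78005
R(C) = exp(−0.000209 × 720) = 0.86029
R(D) = exp(−0.000101 × 720) = 0.92986
R(E) = exp(−0.000327 × 720) = 0.79022
R(F) = exp(−0.0000712 × 720) = 0.95003
R(G) = exp(−0.000400 × 720) = 0.74976
Parallel (A and B): 1 − (1 − 0.79995)(1 − 0.78005) = 0.95600
Series (D and E): 0.92986 × 0.79022 = 0.73479
Series (F and G): 0.95003 × 0.74976 = 0.71229
Parallel (C, [0.73479], and [0.71229]): 1 − (1 − 0.86029)(1 − 0.73479)(1 − 0.71229) = 0.98934
Series ([0.95600] and [0.98934]): 0.95600 × 0.98934 = 0.946

0.946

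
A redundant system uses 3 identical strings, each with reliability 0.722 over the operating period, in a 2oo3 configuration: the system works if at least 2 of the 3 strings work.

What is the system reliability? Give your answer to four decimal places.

0.8111

R = Σ_{i=2}^{3} C(3,i) p^i (1−p)^{3−i} with p = 0.722
C(3,2)·0.722^2·0.278^1 = 0.434751
C(3,3)·0.722^3·0.278^0 = 0.376367
Sum = 0.8111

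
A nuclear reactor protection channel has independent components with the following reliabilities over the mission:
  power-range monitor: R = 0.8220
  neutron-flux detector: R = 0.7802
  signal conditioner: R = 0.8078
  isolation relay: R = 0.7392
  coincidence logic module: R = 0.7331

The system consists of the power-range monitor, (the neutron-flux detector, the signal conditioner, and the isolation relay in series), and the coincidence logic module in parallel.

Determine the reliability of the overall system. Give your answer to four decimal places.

Series (neutron-flux detector, signal conditioner, and isolation relay): 0.780200 × 0.807800 × 0.739200 = 0.465878
Parallel (power-range monitor, [0.465878], and coincidence logic module): 1 − (1 − 0.822000)(1 − 0.465878)(1 − 0.733100) = 0.9746

0.9746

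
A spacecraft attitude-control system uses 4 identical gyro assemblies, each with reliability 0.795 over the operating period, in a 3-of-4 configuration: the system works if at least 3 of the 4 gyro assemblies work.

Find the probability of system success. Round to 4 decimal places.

R = Σ_{i=3}^{4} C(4,i) p^i (1−p)^{4−i} with p = 0.795
C(4,3)·0.795^3·0.205^1 = 0.412017
C(4,4)·0.795^4·0.205^0 = 0.399456
Sum = 0.8115

0.8115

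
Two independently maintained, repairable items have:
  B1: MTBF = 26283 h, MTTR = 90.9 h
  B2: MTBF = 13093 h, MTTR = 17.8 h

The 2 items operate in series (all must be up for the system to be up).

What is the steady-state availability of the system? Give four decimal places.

A(B1) = MTBF/(MTBF+MTTR) = 26283/(26283+90.9) = 0.996553
A(B2) = MTBF/(MTBF+MTTR) = 13093/(13093+17.8) = 0.998642
Series availability: 0.996553 × 0.998642 = 0.9952

0.9952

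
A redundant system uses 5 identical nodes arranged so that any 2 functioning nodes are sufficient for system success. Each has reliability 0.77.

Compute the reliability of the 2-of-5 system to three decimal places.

0.989

R = Σ_{i=2}^{5} C(5,i) p^i (1−p)^{5−i} with p = 0.77
C(5,2)·0.77^2·0.23^3 = 0.07214
C(5,3)·0.77^3·0.23^2 = 0.24151
C(5,4)·0.77^4·0.23^1 = 0.40426
C(5,5)·0.77^5·0.23^0 = 0.27068
Sum = 0.989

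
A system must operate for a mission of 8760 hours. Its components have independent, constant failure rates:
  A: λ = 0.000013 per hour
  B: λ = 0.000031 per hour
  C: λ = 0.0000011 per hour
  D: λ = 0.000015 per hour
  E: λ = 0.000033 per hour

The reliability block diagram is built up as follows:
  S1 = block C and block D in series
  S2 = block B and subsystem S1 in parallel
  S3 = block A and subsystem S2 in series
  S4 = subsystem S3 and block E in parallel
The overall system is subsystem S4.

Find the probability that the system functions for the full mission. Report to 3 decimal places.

0.966

R(A) = exp(−0.000013 × 8760) = 0.89237
R(B) = exp(−0.000031 × 8760) = 0.76219
R(C) = exp(−0.0000011 × 8760) = 0.99041
R(D) = exp(−0.000015 × 8760) = 0.87687
R(E) = exp(−0.000033 × 8760) = 0.74895
Series (C and D): 0.99041 × 0.87687 = 0.86846
Parallel (B and [0.86846]): 1 − (1 − 0.76219)(1 − 0.86846) = 0.96872
Series (A and [0.96872]): 0.89237 × 0.96872 = 0.86446
Parallel ([0.86446] and E): 1 − (1 − 0.86446)(1 − 0.74895) = 0.966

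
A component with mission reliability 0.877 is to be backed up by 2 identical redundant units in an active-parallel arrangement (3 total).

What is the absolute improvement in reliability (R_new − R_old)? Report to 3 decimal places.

0.121

R_before = 0.877
R_after = 1 − (1 − 0.877)^3 = 0.998
ΔR = 0.998 − 0.877 = 0.121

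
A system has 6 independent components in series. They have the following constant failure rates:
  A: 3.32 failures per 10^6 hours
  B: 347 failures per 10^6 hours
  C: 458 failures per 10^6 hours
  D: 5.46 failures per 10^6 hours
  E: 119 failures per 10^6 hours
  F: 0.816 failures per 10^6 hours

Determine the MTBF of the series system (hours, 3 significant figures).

1070

Series of exponential components: λ_sys = Σ λ_i
λ_sys = 0.00000332 + 0.000347 + 0.000458 + 0.00000546 + 0.000119 + 0.000000816 = 9.3360e-04 /h
MTBF = 1 / λ_sys = 1070 h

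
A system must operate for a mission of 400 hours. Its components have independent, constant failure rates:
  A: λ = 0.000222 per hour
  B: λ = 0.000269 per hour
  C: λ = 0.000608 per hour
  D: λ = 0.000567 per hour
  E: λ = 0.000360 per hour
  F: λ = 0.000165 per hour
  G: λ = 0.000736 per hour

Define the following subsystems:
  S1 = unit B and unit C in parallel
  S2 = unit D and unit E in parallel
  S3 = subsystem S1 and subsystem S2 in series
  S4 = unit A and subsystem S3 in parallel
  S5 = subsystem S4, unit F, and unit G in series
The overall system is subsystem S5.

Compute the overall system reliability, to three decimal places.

R(A) = exp(−0.000222 × 400) = 0.91503
R(B) = exp(−0.000269 × 400) = 0.89799
R(C) = exp(−0.000608 × 400) = 0.78411
R(D) = exp(−0.000567 × 400) = 0.79708
R(E) = exp(−0.000360 × 400) = 0.86589
R(F) = exp(−0.000165 × 400) = 0.93613
R(G) = exp(−0.000736 × 400) = 0.74498
Parallel (B and C): 1 − (1 − 0.89799)(1 − 0.78411) = 0.97798
Parallel (D and E): 1 − (1 − 0.79708)(1 − 0.86589) = 0.97279
Series ([0.97798] and [0.97279]): 0.97798 × 0.97279 = 0.95137
Parallel (A and [0.95137]): 1 − (1 − 0.91503)(1 − 0.95137) = 0.99587
Series ([0.99587], F, and G): 0.99587 × 0.93613 × 0.74498 = 0.695

0.695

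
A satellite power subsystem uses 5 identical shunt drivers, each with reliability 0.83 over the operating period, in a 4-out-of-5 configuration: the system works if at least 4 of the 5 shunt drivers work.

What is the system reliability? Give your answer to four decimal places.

0.7973

R = Σ_{i=4}^{5} C(5,i) p^i (1−p)^{5−i} with p = 0.83
C(5,4)·0.83^4·0.17^1 = 0.403396
C(5,5)·0.83^5·0.17^0 = 0.393904
Sum = 0.7973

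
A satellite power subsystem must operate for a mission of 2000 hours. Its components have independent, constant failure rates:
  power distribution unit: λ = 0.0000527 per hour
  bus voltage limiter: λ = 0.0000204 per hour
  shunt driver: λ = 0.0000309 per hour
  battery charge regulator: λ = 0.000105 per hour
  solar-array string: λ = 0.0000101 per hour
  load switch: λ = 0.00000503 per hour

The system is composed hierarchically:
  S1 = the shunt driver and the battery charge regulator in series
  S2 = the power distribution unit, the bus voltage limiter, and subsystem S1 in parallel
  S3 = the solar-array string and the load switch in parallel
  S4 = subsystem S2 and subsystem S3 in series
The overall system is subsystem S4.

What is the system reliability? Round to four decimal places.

0.9988

R(power distribution unit) = exp(−0.0000527 × 2000) = 0.899964
R(bus voltage limiter) = exp(−0.0000204 × 2000) = 0.960021
R(shunt driver) = exp(−0.0000309 × 2000) = 0.940071
R(battery charge regulator) = exp(−0.000105 × 2000) = 0.810584
R(solar-array string) = exp(−0.0000101 × 2000) = 0.980003
R(load switch) = exp(−0.00000503 × 2000) = 0.989990
Series (shunt driver and battery charge regulator): 0.940071 × 0.810584 = 0.762007
Parallel (power distribution unit, bus voltage limiter, and [0.762007]): 1 − (1 − 0.899964)(1 − 0.960021)(1 − 0.762007) = 0.999048
Parallel (solar-array string and load switch): 1 − (1 − 0.980003)(1 − 0.989990) = 0.999800
Series ([0.999048] and [0.999800]): 0.999048 × 0.999800 = 0.9988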